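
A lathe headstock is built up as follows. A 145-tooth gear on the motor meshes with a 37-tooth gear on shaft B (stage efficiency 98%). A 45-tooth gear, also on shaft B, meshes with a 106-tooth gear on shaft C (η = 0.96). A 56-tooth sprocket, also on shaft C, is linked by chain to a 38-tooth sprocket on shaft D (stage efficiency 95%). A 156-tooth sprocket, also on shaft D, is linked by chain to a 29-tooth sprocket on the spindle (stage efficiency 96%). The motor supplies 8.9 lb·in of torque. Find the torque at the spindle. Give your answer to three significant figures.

0.579 lb·in

gear mesh 37/145 = 0.25517 → τ = 8.9·0.25517·0.98 = 2.2256 lb·in
gear mesh 106/45 = 2.3556 → τ = 2.2256·2.3556·0.96 = 5.0329 lb·in
chain 38/56 = 0.67857 → τ = 5.0329·0.67857·0.95 = 3.2444 lb·in
chain 29/156 = 0.1859 → τ = 3.2444·0.1859·0.96 = 0.579 lb·in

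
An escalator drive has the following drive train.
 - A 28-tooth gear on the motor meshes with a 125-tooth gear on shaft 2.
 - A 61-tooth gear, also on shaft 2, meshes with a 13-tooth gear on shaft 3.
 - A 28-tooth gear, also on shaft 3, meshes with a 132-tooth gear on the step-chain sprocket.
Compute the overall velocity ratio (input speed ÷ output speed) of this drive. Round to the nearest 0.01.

Each stage contributes driven/driver: gear mesh 125/28 = 4.4643, gear mesh 13/61 = 0.21311, gear mesh 132/28 = 4.7143.
Overall: 4.4643 × 0.21311 × 4.7143 = 4.4852.

4.49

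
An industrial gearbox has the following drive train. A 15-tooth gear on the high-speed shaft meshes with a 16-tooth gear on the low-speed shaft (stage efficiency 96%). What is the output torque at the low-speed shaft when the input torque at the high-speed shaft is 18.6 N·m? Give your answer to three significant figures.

19.0 N·m

Gear mesh: ratio = 16/15 = 1.0667; torque at the low-speed shaft = 18.6 × 1.0667 × 0.96 = 19.046 N·m.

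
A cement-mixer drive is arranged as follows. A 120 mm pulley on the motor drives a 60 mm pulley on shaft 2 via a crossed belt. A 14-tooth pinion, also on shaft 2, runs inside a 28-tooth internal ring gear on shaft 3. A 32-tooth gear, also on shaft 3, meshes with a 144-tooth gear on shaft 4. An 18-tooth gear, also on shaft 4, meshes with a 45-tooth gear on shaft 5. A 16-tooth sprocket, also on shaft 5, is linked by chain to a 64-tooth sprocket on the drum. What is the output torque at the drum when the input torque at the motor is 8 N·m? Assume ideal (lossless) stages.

360 N·m

Belt: ratio = 60/120 = 0.5; torque at shaft 2 = 8 × 0.5 = 4 N·m.
Internal gear: ratio = 28/14 = 2; torque at shaft 3 = 4 × 2 = 8 N·m.
Gear mesh: ratio = 144/32 = 4.5; torque at shaft 4 = 8 × 4.5 = 36 N·m.
Gear mesh: ratio = 45/18 = 2.5; torque at shaft 5 = 36 × 2.5 = 90 N·m.
Chain: ratio = 64/16 = 4; torque at the drum = 90 × 4 = 360 N·m.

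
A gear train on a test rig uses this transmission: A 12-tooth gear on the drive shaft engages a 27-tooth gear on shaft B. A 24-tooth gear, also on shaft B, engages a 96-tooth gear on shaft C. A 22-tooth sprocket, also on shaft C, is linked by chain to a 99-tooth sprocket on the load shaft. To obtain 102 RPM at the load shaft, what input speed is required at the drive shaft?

Overall ratio R = 2.25 × 4 × 4.5 = 40.5.
Required input speed = output speed × R = 102 × 40.5 = 4131 RPM.

4131 RPM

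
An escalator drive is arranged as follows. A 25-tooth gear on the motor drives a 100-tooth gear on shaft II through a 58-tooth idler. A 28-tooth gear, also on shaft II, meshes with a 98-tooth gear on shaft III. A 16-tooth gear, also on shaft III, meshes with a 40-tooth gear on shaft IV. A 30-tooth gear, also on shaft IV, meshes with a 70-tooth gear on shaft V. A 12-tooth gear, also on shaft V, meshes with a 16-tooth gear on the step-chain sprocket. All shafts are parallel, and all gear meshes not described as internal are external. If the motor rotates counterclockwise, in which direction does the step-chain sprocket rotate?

counterclockwise

the motor → shaft II: driver → idler → driven is 2 external meshes, 2 reversals → CCW.
shaft II → shaft III: external mesh, 1 reversal → CW.
shaft III → shaft IV: external mesh, 1 reversal → CCW.
shaft IV → shaft V: external mesh, 1 reversal → CW.
shaft V → the step-chain sprocket: external mesh, 1 reversal → CCW.
6 reversals in total — an even number — so the step-chain sprocket turns the same way as the motor.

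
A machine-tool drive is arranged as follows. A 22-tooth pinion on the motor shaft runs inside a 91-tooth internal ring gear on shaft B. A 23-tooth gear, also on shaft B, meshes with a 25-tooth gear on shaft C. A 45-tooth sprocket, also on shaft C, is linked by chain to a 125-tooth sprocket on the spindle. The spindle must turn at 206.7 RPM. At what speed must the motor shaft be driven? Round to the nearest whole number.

2581 RPM

Overall ratio R = 4.1364 × 1.087 × 2.7778 = 12.489.
Required input speed = output speed × R = 206.7 × 12.489 = 2581.5 RPM.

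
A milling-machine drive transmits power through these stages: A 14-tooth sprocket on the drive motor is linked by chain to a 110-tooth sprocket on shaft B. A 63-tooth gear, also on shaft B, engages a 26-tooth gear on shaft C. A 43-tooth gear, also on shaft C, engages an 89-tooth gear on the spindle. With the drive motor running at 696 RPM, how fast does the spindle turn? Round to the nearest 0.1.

103.7 RPM

the drive motor → shaft B (chain, 110/14): 696 ÷ 7.8571 = 88.582 RPM
shaft B → shaft C (gear mesh, 26/63): 88.582 ÷ 0.4127 = 214.64 RPM
shaft C → the spindle (gear mesh, 89/43): 214.64 ÷ 2.0698 = 103.7 RPM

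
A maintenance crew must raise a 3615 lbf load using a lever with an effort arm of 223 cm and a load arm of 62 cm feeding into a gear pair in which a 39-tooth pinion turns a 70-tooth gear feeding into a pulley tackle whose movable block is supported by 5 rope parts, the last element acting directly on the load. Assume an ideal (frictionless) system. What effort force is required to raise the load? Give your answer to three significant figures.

112 lbf

Lever MA = effort arm / load arm = 223/62 = 3.5968.
Gear pair MA = 70/39 = 1.7949.
Block-and-tackle MA = number of supporting rope parts = 5.
Combined ideal MA = 3.5968 × 1.7949 × 5 = 32.279.
Effort = load / MA = 3615 / 32.279 = 111.99 lbf.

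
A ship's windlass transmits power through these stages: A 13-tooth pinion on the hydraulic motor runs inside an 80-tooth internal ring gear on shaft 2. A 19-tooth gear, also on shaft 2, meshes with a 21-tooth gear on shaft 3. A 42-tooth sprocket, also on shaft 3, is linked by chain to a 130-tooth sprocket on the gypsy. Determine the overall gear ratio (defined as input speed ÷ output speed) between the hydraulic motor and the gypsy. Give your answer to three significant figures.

Each stage contributes driven/driver: internal gear 80/13 = 6.1538, gear mesh 21/19 = 1.1053, chain 130/42 = 3.0952.
Overall: 6.1538 × 1.1053 × 3.0952 = 21.053.

21.1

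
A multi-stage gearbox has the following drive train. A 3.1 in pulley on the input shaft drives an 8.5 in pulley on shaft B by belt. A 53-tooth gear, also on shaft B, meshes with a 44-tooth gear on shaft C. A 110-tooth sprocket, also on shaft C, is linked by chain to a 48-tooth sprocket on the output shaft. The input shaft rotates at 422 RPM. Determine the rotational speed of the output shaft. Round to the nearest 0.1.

the input shaft → shaft B (belt, 8.5/3.1): 422 ÷ 2.7419 = 153.91 RPM
shaft B → shaft C (gear mesh, 44/53): 153.91 ÷ 0.83019 = 185.39 RPM
shaft C → the output shaft (chain, 48/110): 185.39 ÷ 0.43636 = 424.84 RPM

424.8 RPM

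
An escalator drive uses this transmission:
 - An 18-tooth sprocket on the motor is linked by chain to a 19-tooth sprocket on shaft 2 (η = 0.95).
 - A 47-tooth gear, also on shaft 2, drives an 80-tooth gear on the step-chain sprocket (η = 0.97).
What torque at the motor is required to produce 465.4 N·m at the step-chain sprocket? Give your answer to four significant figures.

Overall ratio R = 1.0556 × 1.7021 = 1.7967; overall efficiency η = 0.95 × 0.97 = 0.9215.
Input torque = output torque / (R × η) = 465.4 / (1.7967 × 0.9215) = 281.1 N·m.

281.1 N·m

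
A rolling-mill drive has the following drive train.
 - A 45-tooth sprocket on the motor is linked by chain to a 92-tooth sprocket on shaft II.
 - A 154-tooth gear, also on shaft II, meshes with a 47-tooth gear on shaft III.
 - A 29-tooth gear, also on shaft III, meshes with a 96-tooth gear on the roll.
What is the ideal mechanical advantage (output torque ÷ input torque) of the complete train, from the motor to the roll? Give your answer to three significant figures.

2.07

Each stage contributes driven/driver: chain 92/45 = 2.0444, gear mesh 47/154 = 0.30519, gear mesh 96/29 = 3.3103.
Overall: 2.0444 × 0.30519 × 3.3103 = 2.0655.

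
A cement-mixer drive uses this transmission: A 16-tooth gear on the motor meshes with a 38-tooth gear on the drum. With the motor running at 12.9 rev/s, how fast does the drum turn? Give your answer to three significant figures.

5.43 rev/s

gear mesh 38/16 = 2.375 → 12.9/2.375 = 5.4316 rev/s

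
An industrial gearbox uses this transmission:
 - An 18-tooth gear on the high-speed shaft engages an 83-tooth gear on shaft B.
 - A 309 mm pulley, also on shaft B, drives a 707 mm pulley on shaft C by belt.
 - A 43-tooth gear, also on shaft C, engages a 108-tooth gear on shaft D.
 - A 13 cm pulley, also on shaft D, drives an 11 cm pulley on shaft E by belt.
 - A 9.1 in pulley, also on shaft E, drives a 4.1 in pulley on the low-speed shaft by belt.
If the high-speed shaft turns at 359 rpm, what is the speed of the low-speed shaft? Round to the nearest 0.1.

Gear mesh: ratio = 83/18 = 4.6111, so shaft B turns at 359 / 4.6111 = 77.855 rpm.
Belt: ratio = 707/309 = 2.288, so shaft C turns at 77.855 / 2.288 = 34.027 rpm.
Gear mesh: ratio = 108/43 = 2.5116, so shaft D turns at 34.027 / 2.5116 = 13.548 rpm.
Belt: ratio = 11/13 = 0.84615, so shaft E turns at 13.548 / 0.84615 = 16.011 rpm.
Belt: ratio = 4.1/9.1 = 0.45055, so the low-speed shaft turns at 16.011 / 0.45055 = 35.537 rpm.

35.5 rpm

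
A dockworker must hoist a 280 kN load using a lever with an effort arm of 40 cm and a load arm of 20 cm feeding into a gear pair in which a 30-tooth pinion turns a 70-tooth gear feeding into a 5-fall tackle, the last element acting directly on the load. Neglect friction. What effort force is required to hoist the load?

Lever MA = effort arm / load arm = 40/20 = 2.
Gear pair MA = 70/30 = 2.3333.
Block-and-tackle MA = number of supporting rope parts = 5.
Combined ideal MA = 2 × 2.3333 × 5 = 23.333.
Effort = load / MA = 280 / 23.333 = 12 kN.

12 kN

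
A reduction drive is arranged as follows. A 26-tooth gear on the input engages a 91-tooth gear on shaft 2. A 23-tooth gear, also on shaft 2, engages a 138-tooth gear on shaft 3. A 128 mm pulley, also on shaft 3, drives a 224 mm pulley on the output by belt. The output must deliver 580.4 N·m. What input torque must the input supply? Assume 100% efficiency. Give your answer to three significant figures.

Overall ratio R = 3.5 × 6 × 1.75 = 36.75.
Input torque = output torque / R = 580.4 / 36.75 = 15.793 N·m.

15.8 N·m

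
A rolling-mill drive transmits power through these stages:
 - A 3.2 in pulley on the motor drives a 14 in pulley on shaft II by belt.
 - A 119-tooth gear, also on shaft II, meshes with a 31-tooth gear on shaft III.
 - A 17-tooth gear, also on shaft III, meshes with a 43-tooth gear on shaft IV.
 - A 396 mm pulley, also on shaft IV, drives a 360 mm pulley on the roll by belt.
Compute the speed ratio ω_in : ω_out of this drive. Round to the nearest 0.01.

2.62

Each stage contributes driven/driver: belt 14/3.2 = 4.375, gear mesh 31/119 = 0.2605, gear mesh 43/17 = 2.5294, belt 360/396 = 0.90909.
Overall: 4.375 × 0.2605 × 2.5294 × 0.90909 = 2.6207.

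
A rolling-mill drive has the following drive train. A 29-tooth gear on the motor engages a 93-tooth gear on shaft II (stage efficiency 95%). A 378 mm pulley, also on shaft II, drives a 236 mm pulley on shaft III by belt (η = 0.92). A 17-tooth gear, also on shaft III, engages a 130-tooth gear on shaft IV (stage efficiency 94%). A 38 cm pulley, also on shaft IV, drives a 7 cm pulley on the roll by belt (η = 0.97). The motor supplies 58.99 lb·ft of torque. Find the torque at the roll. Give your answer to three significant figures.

133 lb·ft

Gear mesh: ratio = 93/29 = 3.2069; torque at shaft II = 58.99 × 3.2069 × 0.95 = 179.72 lb·ft.
Belt: ratio = 236/378 = 0.62434; torque at shaft III = 179.72 × 0.62434 × 0.92 = 103.23 lb·ft.
Gear mesh: ratio = 130/17 = 7.6471; torque at shaft IV = 103.23 × 7.6471 × 0.94 = 742.02 lb·ft.
Belt: ratio = 7/38 = 0.18421; torque at the roll = 742.02 × 0.18421 × 0.97 = 132.59 lb·ft.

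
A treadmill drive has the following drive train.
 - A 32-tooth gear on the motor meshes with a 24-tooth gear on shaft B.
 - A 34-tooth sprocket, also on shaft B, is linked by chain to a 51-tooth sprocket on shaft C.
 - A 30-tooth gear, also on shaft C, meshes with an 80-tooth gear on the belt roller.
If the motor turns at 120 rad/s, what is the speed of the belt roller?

gear mesh 24/32 = 0.75 → 120/0.75 = 160 rad/s
chain 51/34 = 1.5 → 160/1.5 = 106.67 rad/s
gear mesh 80/30 = 2.6667 → 106.67/2.6667 = 40 rad/s

40 rad/s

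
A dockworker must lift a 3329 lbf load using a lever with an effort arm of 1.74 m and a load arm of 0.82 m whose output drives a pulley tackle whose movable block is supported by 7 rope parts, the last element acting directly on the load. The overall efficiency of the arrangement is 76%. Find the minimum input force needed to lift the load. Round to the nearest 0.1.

294.9 lbf

Lever MA = effort arm / load arm = 1.74/0.82 = 2.122.
Block-and-tackle MA = number of supporting rope parts = 7.
Combined ideal MA = 2.122 × 7 = 14.854.
Actual MA = 14.854 × 0.76 = 11.289.
Effort = load / actual MA = 3329 / 11.289 = 294.89 lbf.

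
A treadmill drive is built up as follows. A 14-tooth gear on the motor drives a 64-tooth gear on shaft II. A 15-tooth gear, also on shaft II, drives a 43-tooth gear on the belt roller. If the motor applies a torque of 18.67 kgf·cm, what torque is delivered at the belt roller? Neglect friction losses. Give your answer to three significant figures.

After the gear mesh (64/14): 18.67 × 4.5714 = 85.349 kgf·cm
After the gear mesh (43/15): 85.349 × 2.8667 = 244.67 kgf·cm

245 kgf·cm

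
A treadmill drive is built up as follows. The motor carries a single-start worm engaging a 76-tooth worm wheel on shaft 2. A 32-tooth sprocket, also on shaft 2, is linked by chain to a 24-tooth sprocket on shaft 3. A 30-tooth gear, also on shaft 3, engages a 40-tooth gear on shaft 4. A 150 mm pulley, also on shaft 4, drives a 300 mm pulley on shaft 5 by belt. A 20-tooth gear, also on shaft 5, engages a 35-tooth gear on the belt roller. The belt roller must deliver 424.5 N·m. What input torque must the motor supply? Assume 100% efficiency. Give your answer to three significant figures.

Overall ratio R = 76 × 0.75 × 1.3333 × 2 × 1.75 = 266.
Input torque = output torque / R = 424.5 / 266 = 1.5959 N·m.

1.60 N·m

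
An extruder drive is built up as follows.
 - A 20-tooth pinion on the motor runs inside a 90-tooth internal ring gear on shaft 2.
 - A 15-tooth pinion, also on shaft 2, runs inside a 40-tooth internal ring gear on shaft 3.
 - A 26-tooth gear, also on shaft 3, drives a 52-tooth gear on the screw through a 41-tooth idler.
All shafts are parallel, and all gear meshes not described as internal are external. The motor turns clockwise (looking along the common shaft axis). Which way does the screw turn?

clockwise

the motor → shaft 2: internal mesh, same direction → CW.
shaft 2 → shaft 3: internal mesh, same direction → CW.
shaft 3 → the screw: driver → idler → driven is 2 external meshes, 2 reversals → CW.
2 reversals in total — an even number — so the screw turns the same way as the motor.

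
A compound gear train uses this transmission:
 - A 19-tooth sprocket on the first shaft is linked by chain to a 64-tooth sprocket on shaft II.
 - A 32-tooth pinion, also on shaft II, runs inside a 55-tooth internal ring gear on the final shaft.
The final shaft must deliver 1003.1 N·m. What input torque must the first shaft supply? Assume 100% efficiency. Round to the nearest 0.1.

173.3 N·m

Overall ratio R = 3.3684 × 1.7188 = 5.7895.
Input torque = output torque / R = 1003.1 / 5.7895 = 173.26 N·m.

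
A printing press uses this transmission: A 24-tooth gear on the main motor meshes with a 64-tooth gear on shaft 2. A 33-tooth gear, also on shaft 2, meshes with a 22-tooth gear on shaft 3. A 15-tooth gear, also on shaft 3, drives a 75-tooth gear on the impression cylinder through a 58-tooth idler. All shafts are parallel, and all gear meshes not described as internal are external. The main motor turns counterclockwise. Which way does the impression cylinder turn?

counterclockwise

the main motor → shaft 2: external mesh, 1 reversal → CW.
shaft 2 → shaft 3: external mesh, 1 reversal → CCW.
shaft 3 → the impression cylinder: driver → idler → driven is 2 external meshes, 2 reversals → CCW.
4 reversals in total — an even number — so the impression cylinder turns the same way as the main motor.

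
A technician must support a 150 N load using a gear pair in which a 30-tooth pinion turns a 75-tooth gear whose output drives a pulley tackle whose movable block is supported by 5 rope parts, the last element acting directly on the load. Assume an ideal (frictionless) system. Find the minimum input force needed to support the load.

12 N

Gear pair MA = 75/30 = 2.5.
Block-and-tackle MA = number of supporting rope parts = 5.
Combined ideal MA = 2.5 × 5 = 12.5.
Effort = load / MA = 150 / 12.5 = 12 N.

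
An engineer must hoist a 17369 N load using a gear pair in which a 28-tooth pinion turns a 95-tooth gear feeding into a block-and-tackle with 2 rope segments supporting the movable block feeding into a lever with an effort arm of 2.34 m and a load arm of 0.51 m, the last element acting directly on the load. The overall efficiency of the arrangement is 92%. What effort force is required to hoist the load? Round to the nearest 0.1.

606.4 N

Gear pair MA = 95/28 = 3.3929.
Block-and-tackle MA = number of supporting rope parts = 2.
Lever MA = effort arm / load arm = 2.34/0.51 = 4.5882.
Combined ideal MA = 3.3929 × 2 × 4.5882 = 31.134.
Actual MA = 31.134 × 0.92 = 28.644.
Effort = load / actual MA = 17369 / 28.644 = 606.38 N.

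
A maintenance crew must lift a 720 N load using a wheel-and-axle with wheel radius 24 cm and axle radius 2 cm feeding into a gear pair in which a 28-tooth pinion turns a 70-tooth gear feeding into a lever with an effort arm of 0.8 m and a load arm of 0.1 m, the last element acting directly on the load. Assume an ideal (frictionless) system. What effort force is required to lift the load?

3 N

Wheel-and-axle MA = R/r = 24/2 = 12.
Gear pair MA = 70/28 = 2.5.
Lever MA = effort arm / load arm = 0.8/0.1 = 8.
Combined ideal MA = 12 × 2.5 × 8 = 240.
Effort = load / MA = 720 / 240 = 3 N.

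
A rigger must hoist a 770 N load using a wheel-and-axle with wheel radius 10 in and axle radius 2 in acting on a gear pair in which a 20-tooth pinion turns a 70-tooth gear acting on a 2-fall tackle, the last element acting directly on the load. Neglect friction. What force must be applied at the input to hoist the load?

Wheel-and-axle MA = R/r = 10/2 = 5.
Gear pair MA = 70/20 = 3.5.
Block-and-tackle MA = number of supporting rope parts = 2.
Combined ideal MA = 5 × 3.5 × 2 = 35.
Effort = load / MA = 770 / 35 = 22 N.

22 N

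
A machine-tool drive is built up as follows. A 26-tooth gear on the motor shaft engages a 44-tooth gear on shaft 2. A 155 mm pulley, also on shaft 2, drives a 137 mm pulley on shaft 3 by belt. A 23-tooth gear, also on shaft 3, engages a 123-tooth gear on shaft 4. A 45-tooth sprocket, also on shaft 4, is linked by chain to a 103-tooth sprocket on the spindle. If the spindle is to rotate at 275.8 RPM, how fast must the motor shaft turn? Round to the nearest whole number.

5050 RPM

Overall ratio R = 1.6923 × 0.88387 × 5.3478 × 2.2889 = 18.309.
Required input speed = output speed × R = 275.8 × 18.309 = 5049.7 RPM.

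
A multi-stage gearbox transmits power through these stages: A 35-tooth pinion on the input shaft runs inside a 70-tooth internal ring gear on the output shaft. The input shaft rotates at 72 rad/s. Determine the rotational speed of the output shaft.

36 rad/s

Internal gear: ratio = 70/35 = 2, so the output shaft turns at 72 / 2 = 36 rad/s.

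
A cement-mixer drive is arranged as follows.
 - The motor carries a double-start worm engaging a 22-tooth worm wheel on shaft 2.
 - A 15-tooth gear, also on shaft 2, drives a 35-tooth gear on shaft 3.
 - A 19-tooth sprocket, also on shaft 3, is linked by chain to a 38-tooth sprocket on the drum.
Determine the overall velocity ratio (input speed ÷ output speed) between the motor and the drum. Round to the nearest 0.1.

51.3

Each stage contributes driven/driver: worm 22/2 = 11, gear mesh 35/15 = 2.3333, chain 38/19 = 2.
Overall: 11 × 2.3333 × 2 = 51.333.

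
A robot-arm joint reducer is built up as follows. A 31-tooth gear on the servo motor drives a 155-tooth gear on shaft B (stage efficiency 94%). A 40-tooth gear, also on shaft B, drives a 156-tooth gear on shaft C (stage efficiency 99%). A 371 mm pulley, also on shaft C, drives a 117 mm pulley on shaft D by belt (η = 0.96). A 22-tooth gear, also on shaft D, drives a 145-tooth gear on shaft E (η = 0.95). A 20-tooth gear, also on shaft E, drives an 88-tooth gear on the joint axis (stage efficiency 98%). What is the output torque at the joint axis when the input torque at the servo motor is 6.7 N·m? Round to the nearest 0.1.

gear mesh 155/31 = 5 → τ = 6.7·5·0.94 = 31.49 N·m
gear mesh 156/40 = 3.9 → τ = 31.49·3.9·0.99 = 121.58 N·m
belt 117/371 = 0.31536 → τ = 121.58·0.31536·0.96 = 36.809 N·m
gear mesh 145/22 = 6.5909 → τ = 36.809·6.5909·0.95 = 230.48 N·m
gear mesh 88/20 = 4.4 → τ = 230.48·4.4·0.98 = 993.81 N·m

993.8 N·m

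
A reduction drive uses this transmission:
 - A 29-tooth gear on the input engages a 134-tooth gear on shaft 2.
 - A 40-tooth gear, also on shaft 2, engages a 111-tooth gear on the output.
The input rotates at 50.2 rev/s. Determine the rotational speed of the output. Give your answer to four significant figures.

3.915 rev/s

Gear mesh: ratio = 134/29 = 4.6207, so shaft 2 turns at 50.2 / 4.6207 = 10.864 rev/s.
Gear mesh: ratio = 111/40 = 2.775, so the output turns at 10.864 / 2.775 = 3.915 rev/s.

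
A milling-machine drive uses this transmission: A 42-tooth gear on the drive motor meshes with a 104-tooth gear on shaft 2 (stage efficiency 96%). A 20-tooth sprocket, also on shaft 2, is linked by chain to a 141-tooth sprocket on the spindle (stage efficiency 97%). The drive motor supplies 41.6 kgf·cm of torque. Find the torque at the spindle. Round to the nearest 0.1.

After the gear mesh (104/42): 41.6 × 2.4762 × 0.96 = 98.889 kgf·cm
After the chain (141/20): 98.889 × 7.05 × 0.97 = 676.25 kgf·cm

676.3 kgf·cm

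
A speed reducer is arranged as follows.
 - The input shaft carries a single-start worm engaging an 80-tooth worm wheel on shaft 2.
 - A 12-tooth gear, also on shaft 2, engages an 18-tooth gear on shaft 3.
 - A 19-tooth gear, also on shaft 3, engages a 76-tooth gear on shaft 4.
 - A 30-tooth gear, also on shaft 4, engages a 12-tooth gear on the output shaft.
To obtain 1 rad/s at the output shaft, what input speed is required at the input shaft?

192 rad/s

Overall ratio R = 80 × 1.5 × 4 × 0.4 = 192.
Required input speed = output speed × R = 1 × 192 = 192 rad/s.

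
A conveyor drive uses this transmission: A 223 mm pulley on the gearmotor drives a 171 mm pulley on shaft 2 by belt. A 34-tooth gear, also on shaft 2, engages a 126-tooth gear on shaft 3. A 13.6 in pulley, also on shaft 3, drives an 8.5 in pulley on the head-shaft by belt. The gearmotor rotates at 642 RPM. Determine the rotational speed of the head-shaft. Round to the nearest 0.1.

361.5 RPM

belt 171/223 = 0.76682 → 642/0.76682 = 837.23 RPM
gear mesh 126/34 = 3.7059 → 837.23/3.7059 = 225.92 RPM
belt 8.5/13.6 = 0.625 → 225.92/0.625 = 361.47 RPM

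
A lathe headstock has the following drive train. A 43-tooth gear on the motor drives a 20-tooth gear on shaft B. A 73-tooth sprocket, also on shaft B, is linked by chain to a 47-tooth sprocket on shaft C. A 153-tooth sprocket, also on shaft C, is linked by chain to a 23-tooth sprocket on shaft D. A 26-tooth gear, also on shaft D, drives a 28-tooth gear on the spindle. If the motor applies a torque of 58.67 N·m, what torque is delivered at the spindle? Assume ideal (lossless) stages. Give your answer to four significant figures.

2.844 N·m

gear mesh 20/43 = 0.46512 → τ = 58.67·0.46512 = 27.288 N·m
chain 47/73 = 0.64384 → τ = 27.288·0.64384 = 17.569 N·m
chain 23/153 = 0.15033 → τ = 17.569·0.15033 = 2.6411 N·m
gear mesh 28/26 = 1.0769 → τ = 2.6411·1.0769 = 2.8443 N·m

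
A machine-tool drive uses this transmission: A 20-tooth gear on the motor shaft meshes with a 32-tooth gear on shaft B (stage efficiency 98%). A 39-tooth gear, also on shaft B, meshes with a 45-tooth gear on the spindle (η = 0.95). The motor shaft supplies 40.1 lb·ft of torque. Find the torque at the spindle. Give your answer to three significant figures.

68.9 lb·ft

gear mesh 32/20 = 1.6 → τ = 40.1·1.6·0.98 = 62.877 lb·ft
gear mesh 45/39 = 1.1538 → τ = 62.877·1.1538·0.95 = 68.923 lb·ft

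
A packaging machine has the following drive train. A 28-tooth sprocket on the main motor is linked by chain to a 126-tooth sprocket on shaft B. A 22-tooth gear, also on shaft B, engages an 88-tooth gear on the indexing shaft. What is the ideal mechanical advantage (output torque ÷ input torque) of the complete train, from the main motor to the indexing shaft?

18

Each stage contributes driven/driver: chain 126/28 = 4.5, gear mesh 88/22 = 4.
Overall: 4.5 × 4 = 18.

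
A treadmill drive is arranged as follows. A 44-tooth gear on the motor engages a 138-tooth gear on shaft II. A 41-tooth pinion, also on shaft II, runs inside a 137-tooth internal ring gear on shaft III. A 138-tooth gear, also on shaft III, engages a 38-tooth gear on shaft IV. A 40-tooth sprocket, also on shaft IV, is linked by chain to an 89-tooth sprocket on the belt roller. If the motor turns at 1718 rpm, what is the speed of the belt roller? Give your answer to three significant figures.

gear mesh 138/44 = 3.1364 → 1718/3.1364 = 547.77 rpm
internal gear 137/41 = 3.3415 → 547.77/3.3415 = 163.93 rpm
gear mesh 38/138 = 0.27536 → 163.93/0.27536 = 595.33 rpm
chain 89/40 = 2.225 → 595.33/2.225 = 267.56 rpm

268 rpm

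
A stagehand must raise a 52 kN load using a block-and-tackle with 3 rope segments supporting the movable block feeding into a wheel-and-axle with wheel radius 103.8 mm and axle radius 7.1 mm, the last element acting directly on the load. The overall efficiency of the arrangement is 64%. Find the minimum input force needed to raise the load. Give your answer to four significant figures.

1.853 kN

Block-and-tackle MA = number of supporting rope parts = 3.
Wheel-and-axle MA = R/r = 103.8/7.1 = 14.62.
Combined ideal MA = 3 × 14.62 = 43.859.
Actual MA = 43.859 × 0.64 = 28.07.
Effort = load / actual MA = 52 / 28.07 = 1.8525 kN.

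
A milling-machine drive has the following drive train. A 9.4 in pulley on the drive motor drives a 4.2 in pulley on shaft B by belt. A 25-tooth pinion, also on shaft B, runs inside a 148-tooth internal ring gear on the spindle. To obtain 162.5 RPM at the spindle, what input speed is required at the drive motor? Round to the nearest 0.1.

Overall ratio R = 0.44681 × 5.92 = 2.6451.
Required input speed = output speed × R = 162.5 × 2.6451 = 429.83 RPM.

429.8 RPM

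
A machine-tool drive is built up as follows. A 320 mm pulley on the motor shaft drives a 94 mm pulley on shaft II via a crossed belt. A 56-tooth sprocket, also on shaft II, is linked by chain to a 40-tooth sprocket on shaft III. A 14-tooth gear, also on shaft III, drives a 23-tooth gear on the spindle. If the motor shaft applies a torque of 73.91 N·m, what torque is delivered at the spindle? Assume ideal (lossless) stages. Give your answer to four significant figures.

belt 94/320 = 0.29375 → τ = 73.91·0.29375 = 21.711 N·m
chain 40/56 = 0.71429 → τ = 21.711·0.71429 = 15.508 N·m
gear mesh 23/14 = 1.6429 → τ = 15.508·1.6429 = 25.477 N·m

25.48 N·m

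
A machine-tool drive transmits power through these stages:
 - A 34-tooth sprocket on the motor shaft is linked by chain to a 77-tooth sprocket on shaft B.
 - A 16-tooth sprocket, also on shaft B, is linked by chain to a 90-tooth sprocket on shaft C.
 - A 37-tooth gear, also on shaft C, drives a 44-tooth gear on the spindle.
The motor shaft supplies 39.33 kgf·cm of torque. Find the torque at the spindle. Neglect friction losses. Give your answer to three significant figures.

chain 77/34 = 2.2647 → τ = 39.33·2.2647 = 89.071 kgf·cm
chain 90/16 = 5.625 → τ = 89.071·5.625 = 501.02 kgf·cm
gear mesh 44/37 = 1.1892 → τ = 501.02·1.1892 = 595.81 kgf·cm

596 kgf·cm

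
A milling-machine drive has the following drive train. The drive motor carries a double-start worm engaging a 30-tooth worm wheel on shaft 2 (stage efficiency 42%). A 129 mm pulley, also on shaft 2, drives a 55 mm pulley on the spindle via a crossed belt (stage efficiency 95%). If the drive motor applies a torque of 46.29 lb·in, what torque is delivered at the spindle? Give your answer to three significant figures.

118 lb·in

After the worm (30/2): 46.29 × 15 × 0.42 = 291.63 lb·in
After the belt (55/129): 291.63 × 0.42636 × 0.95 = 118.12 lb·in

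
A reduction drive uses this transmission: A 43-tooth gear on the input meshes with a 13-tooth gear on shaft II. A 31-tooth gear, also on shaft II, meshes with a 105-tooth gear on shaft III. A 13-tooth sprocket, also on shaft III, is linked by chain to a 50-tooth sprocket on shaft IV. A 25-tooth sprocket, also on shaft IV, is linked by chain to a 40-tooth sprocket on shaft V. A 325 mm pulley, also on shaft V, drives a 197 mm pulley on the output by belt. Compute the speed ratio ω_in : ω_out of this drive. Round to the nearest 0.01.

Each stage contributes driven/driver: gear mesh 13/43 = 0.30233, gear mesh 105/31 = 3.3871, chain 50/13 = 3.8462, chain 40/25 = 1.6, belt 197/325 = 0.60615.
Overall: 0.30233 × 3.3871 × 3.8462 × 1.6 × 0.60615 = 3.8197.

3.82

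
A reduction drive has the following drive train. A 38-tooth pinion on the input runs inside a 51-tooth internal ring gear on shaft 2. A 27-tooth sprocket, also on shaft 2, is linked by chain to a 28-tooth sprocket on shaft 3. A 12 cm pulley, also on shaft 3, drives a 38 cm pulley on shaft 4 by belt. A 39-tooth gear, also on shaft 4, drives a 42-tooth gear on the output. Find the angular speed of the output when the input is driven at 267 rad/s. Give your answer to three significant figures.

internal gear 51/38 = 1.3421 → 267/1.3421 = 198.94 rad/s
chain 28/27 = 1.037 → 198.94/1.037 = 191.84 rad/s
belt 38/12 = 3.1667 → 191.84/3.1667 = 60.58 rad/s
gear mesh 42/39 = 1.0769 → 60.58/1.0769 = 56.253 rad/s

56.3 rad/s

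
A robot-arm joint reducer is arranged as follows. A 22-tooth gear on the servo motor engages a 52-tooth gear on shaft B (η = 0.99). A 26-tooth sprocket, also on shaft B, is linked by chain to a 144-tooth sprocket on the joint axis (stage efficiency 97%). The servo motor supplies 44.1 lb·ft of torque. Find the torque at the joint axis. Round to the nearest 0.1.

After the gear mesh (52/22): 44.1 × 2.3636 × 0.99 = 103.19 lb·ft
After the chain (144/26): 103.19 × 5.5385 × 0.97 = 554.39 lb·ft

554.4 lb·ft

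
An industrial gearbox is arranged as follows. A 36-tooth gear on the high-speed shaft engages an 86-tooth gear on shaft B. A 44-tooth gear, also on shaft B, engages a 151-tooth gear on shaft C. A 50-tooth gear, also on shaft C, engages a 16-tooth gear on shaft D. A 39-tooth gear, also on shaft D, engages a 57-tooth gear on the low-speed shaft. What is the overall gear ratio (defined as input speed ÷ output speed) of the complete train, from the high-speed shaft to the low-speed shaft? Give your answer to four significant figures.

3.834

Each stage contributes driven/driver: gear mesh 86/36 = 2.3889, gear mesh 151/44 = 3.4318, gear mesh 16/50 = 0.32, gear mesh 57/39 = 1.4615.
Overall: 2.3889 × 3.4318 × 0.32 × 1.4615 = 3.8343.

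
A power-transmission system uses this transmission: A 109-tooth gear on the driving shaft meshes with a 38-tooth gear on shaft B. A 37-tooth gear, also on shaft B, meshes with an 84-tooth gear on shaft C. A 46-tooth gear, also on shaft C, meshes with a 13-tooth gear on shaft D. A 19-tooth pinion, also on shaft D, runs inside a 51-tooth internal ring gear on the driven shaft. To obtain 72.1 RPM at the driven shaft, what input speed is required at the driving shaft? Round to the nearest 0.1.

43.3 RPM

Overall ratio R = 0.34862 × 2.2703 × 0.28261 × 2.6842 = 0.60039.
Required input speed = output speed × R = 72.1 × 0.60039 = 43.288 RPM.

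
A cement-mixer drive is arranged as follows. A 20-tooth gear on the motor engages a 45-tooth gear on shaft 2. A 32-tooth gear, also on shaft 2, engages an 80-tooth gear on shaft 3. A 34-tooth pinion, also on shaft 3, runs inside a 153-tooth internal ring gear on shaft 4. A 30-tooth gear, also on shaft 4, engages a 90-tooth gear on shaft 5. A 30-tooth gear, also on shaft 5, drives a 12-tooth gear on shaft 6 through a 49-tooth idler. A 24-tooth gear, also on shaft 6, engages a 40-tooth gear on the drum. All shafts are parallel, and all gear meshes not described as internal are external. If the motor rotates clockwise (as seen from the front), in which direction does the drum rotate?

clockwise

the motor → shaft 2: external mesh, 1 reversal → CCW.
shaft 2 → shaft 3: external mesh, 1 reversal → CW.
shaft 3 → shaft 4: internal mesh, same direction → CW.
shaft 4 → shaft 5: external mesh, 1 reversal → CCW.
shaft 5 → shaft 6: driver → idler → driven is 2 external meshes, 2 reversals → CCW.
shaft 6 → the drum: external mesh, 1 reversal → CW.
6 reversals in total — an even number — so the drum turns the same way as the motor.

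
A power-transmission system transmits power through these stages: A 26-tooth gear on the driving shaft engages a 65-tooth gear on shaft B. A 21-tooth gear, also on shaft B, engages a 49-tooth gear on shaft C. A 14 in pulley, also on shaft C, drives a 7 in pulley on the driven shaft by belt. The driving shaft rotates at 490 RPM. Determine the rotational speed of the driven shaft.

168 RPM

Gear mesh: ratio = 65/26 = 2.5, so shaft B turns at 490 / 2.5 = 196 RPM.
Gear mesh: ratio = 49/21 = 2.3333, so shaft C turns at 196 / 2.3333 = 84 RPM.
Belt: ratio = 7/14 = 0.5, so the driven shaft turns at 84 / 0.5 = 168 RPM.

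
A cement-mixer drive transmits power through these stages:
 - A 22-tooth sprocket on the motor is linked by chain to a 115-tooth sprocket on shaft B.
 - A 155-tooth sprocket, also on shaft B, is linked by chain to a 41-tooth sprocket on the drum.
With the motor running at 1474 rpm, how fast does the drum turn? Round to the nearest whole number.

the motor → shaft B (chain, 115/22): 1474 ÷ 5.2273 = 281.98 rpm
shaft B → the drum (chain, 41/155): 281.98 ÷ 0.26452 = 1066 rpm

1066 rpm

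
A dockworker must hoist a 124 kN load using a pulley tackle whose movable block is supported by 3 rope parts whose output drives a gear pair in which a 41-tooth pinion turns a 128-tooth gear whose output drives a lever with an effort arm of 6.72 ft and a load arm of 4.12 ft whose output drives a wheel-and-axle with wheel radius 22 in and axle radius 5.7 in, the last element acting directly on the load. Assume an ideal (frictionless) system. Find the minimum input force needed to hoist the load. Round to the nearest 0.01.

Block-and-tackle MA = number of supporting rope parts = 3.
Gear pair MA = 128/41 = 3.122.
Lever MA = effort arm / load arm = 6.72/4.12 = 1.6311.
Wheel-and-axle MA = R/r = 22/5.7 = 3.8596.
Combined ideal MA = 3 × 3.122 × 1.6311 × 3.8596 = 58.961.
Effort = load / MA = 124 / 58.961 = 2.1031 kN.

2.10 kN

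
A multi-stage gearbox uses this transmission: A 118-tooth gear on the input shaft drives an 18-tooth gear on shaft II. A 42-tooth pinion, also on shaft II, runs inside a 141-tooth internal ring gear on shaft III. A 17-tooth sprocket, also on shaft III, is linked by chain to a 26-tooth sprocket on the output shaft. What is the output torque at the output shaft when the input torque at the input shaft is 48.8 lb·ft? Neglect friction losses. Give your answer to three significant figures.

After the gear mesh (18/118): 48.8 × 0.15254 = 7.4441 lb·ft
After the internal gear (141/42): 7.4441 × 3.3571 = 24.991 lb·ft
After the chain (26/17): 24.991 × 1.5294 = 38.221 lb·ft

38.2 lb·ft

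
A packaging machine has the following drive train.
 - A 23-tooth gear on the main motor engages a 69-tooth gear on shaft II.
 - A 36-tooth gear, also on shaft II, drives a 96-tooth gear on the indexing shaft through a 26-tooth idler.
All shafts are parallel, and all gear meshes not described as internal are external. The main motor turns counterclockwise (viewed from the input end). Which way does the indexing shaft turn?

the main motor → shaft II: external mesh, 1 reversal → CW.
shaft II → the indexing shaft: driver → idler → driven is 2 external meshes, 2 reversals → CW.
3 reversals in total — an odd number — so the indexing shaft turns opposite to the main motor.

clockwise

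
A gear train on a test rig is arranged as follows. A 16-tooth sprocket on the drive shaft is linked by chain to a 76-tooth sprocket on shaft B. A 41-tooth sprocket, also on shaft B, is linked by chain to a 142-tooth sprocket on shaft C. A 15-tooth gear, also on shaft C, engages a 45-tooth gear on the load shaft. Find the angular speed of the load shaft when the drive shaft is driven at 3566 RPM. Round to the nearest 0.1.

chain 76/16 = 4.75 → 3566/4.75 = 750.74 RPM
chain 142/41 = 3.4634 → 750.74/3.4634 = 216.76 RPM
gear mesh 45/15 = 3 → 216.76/3 = 72.254 RPM

72.3 RPM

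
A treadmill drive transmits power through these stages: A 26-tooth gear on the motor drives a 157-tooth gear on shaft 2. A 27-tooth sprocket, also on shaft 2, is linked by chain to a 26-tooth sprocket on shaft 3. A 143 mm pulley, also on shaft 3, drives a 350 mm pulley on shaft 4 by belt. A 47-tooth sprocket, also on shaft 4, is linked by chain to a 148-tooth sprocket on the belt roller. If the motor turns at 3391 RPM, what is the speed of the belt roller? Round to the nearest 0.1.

75.7 RPM

the motor → shaft 2 (gear mesh, 157/26): 3391 ÷ 6.0385 = 561.57 RPM
shaft 2 → shaft 3 (chain, 26/27): 561.57 ÷ 0.96296 = 583.17 RPM
shaft 3 → shaft 4 (belt, 350/143): 583.17 ÷ 2.4476 = 238.26 RPM
shaft 4 → the belt roller (chain, 148/47): 238.26 ÷ 3.1489 = 75.665 RPM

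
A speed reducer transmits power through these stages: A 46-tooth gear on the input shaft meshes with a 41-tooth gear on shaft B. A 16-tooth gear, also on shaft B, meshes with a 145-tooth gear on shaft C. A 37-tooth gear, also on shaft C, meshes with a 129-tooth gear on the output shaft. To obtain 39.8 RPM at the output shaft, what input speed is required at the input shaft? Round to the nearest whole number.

1121 RPM

Overall ratio R = 0.8913 × 9.0625 × 3.4865 = 28.162.
Required input speed = output speed × R = 39.8 × 28.162 = 1120.8 RPM.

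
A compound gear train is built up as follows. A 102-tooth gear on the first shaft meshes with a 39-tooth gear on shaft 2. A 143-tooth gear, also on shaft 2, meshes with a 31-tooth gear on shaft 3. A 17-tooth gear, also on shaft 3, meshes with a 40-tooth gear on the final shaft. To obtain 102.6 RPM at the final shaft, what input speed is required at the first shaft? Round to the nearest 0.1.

Overall ratio R = 0.38235 × 0.21678 × 2.3529 = 0.19503.
Required input speed = output speed × R = 102.6 × 0.19503 = 20.01 RPM.

20.0 RPM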